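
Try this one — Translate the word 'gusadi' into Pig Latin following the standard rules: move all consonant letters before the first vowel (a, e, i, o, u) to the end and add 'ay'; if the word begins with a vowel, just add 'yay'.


'gusadi': move consonant cluster 'g' to end and add 'ay': 'usadigay'.

usadigay


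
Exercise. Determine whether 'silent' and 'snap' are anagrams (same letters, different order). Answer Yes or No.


Sorted letters of 'silent': 'eilnst'
Sorted letters of 'snap': 'anps'
They do not match.

No


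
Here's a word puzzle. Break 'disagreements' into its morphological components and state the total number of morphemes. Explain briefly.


Step 1: Identify prefix: 'dis' (meaning: not/apart)
Step 2: Identify root: 'agree'
Step 3: Identify suffix(es): 'ment, s'
Decomposition: dis- (prefix: not/apart) + agree (root) + -ment (suffix: action/result) + -s (plural)
Total morphemes: 4

4 morphemes (dis- (prefix: not/apart) + agree (root) + -ment (suffix: action/result) + -s (plural))


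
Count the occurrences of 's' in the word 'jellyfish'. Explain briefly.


Letter 's' in 'jellyfish': found at position(s) 8 = 1 occurrence(s).

1


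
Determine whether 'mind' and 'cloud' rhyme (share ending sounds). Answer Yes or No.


Rime (stressed vowel + following sounds) of 'mind': -ind = /aɪnd/
Rime of 'cloud': -oud = /aʊd/
/aɪnd/ and /aʊd/ are different ending sounds, so the words do not rhyme.

No


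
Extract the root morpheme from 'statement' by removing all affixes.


Remove suffix '-ment' from 'statement' to get root 'state'.

state


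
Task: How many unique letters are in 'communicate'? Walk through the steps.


Unique letters in 'communicate': {a, c, e, i, m, n, o, t, u} = 9 distinct letters.

9


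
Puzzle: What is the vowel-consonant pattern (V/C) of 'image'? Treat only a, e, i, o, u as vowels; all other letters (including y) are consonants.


Letter mapping: i = V, m = C, a = V, g = C, e = V.

VCVCV


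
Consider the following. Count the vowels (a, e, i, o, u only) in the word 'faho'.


Vowels in 'faho': a, o = 2 vowels.

2


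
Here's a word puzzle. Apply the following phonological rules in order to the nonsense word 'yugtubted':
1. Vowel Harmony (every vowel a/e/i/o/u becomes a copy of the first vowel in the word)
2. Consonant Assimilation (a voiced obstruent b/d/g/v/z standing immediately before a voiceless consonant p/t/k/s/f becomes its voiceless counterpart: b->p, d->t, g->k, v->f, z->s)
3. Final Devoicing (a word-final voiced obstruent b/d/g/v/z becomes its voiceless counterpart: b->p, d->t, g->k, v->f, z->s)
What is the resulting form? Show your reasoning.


Starting form: 'yugtubted'
Rule 1: Vowel Harmony: all vowels become 'u' (matching first vowel). 'yugtubted' -> 'yugtubtud'
Rule 2: Consonant Assimilation: voiced obstruent before voiceless consonant becomes voiceless ('gt' -> 'kt', 'bt' -> 'pt'). 'yugtubtud' -> 'yuktuptud'
Rule 3: Final Devoicing: word-final voiced obstruent 'd' becomes voiceless 't'. 'yuktuptud' -> 'yuktuptut'
Final form: 'yuktuptut'

yuktuptut


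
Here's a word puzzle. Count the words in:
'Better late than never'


Split into words: Better | late | than | never = 4 words.

4


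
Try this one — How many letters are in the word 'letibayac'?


Spell out 'letibayac' and number each letter: l(1), e(2), t(3), i(4), b(5), a(6), y(7), a(8), c(9). Total: 9 letters.

9


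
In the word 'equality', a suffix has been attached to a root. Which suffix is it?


The word 'equality' = 'equal' (root) + '-ity' (suffix). The suffix is '-ity'.

ity


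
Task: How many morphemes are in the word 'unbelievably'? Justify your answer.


Decomposition: un- (prefix) + believe (root) + -able (suffix) + -ly (suffix) = 4 morpheme(s)

4 morphemes


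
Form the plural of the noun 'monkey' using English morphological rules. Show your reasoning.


Apply rule: Add -s. 'monkey' becomes 'monkeys'.

monkeys


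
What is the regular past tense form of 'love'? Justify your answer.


Apply rule: Add -d (word ends in -e). 'love' becomes 'loved'.

loved


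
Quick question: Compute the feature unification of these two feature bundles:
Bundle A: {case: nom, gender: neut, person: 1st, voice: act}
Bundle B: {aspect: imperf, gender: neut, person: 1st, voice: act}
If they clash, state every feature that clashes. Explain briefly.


Compare features:
aspect: A=_ vs B=imperf -> unified: imperf
case: A=nom vs B=_ -> unified: nom
gender: A=neut vs B=neut -> unified: neut
person: A=1st vs B=1st -> unified: 1st
voice: A=act vs B=act -> unified: act
No clashes found.

Unified: {aspect: imperf, case: nom, gender: neut, person: 1st, voice: act}


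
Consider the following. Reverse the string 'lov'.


Reverse 'lov' character by character: 'vol'.

vol


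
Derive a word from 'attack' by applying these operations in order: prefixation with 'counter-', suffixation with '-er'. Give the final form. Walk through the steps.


Step 1: Add prefix 'counter-' to 'attack' = 'counterattack'
Step 2: Add suffix '-er' to 'counterattack' = 'counterattacker'

counterattacker


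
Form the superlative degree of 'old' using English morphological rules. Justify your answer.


Apply superlative formation (add -est): 'old' -> 'oldest'.

oldest


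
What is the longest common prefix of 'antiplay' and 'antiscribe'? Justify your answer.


Compare from the start: 4 characters match: 'anti'. Mismatch at position 5: 'p' vs 's'.

anti


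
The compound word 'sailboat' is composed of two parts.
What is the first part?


Split 'sailboat' into 'sail' + 'boat'. The first part is 'sail'.

sail


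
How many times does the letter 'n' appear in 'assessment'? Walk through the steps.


Letter 'n' in 'assessment': found at position(s) 9 = 1 occurrence(s).

1


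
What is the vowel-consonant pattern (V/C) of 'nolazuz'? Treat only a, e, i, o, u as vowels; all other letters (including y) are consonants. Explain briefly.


Letter mapping: n = C, o = V, l = C, a = V, z = C, u = V, z = C.

CVCVCVC


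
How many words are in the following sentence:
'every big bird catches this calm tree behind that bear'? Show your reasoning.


Split into words: every | big | bird | catches | this | calm | tree | behind | that | bear = 10 words.

10


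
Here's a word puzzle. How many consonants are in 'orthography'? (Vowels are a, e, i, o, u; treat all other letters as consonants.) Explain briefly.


Consonants in 'orthography': r, t, h, g, r, p, h, y = 8 consonants.

8


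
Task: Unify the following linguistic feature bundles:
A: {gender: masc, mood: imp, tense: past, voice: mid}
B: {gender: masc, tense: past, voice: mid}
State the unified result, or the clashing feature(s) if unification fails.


Compare features:
gender: A=masc vs B=masc -> unified: masc
mood: A=imp vs B=_ -> unified: imp
tense: A=past vs B=past -> unified: past
voice: A=mid vs B=mid -> unified: mid
No clashes found.

Unified: {gender: masc, mood: imp, tense: past, voice: mid}


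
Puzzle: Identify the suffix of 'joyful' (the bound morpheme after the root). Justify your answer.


The word 'joyful' = 'joy' (root) + '-ful' (suffix). The suffix is '-ful'.

ful


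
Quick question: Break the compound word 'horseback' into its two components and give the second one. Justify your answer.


Split 'horseback' into 'horse' + 'back'. The second part is 'back'.

back


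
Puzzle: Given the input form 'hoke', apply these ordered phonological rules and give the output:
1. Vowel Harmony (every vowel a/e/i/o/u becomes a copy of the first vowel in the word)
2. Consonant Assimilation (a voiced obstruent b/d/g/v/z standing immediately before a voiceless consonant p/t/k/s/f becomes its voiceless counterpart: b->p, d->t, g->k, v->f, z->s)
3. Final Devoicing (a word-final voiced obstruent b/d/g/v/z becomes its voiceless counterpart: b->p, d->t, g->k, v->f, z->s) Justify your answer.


Starting form: 'hoke'
Rule 1: Vowel Harmony: all vowels become 'o' (matching first vowel). 'hoke' -> 'hoko'
Rule 2: Consonant Assimilation: no voiced obstruent (b/d/g/v/z) stands immediately before a voiceless consonant (p/t/k/s/f). No change.
Rule 3: Final Devoicing: the word ends in the vowel 'o', not a consonant. No change.
Final form: 'hoko'

hoko


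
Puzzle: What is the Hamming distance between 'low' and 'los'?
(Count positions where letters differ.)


Alignment:
Position 1: 'l' vs 'l' = match
Position 2: 'o' vs 'o' = match
Position 3: 'w' vs 's' = DIFFER
Total differences: 1

1


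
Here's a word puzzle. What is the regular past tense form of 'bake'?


Apply rule: Add -d (word ends in -e). 'bake' becomes 'baked'.

baked


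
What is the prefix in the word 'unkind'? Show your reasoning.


The word 'unkind' = 'un' (prefix) + 'kind' (root). The prefix is 'un'.

un


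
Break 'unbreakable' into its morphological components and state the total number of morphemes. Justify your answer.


Step 1: Identify prefix: 'un' (meaning: not/reverse)
Step 2: Identify root: 'break'
Step 3: Identify suffix(es): 'able'
Decomposition: un- (prefix: not/reverse) + break (root) + -able (suffix: capable of)
Total morphemes: 3

3 morphemes (un- (prefix: not/reverse) + break (root) + -able (suffix: capable of))


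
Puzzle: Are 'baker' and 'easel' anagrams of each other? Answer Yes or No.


Sorted letters of 'baker': 'abekr'
Sorted letters of 'easel': 'aeels'
They do not match.

No


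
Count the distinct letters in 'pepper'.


Unique letters in 'pepper': {e, p, r} = 3 distinct letters.

3


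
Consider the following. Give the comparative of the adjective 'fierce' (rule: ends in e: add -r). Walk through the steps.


Apply comparative formation (ends in e: add -r): 'fierce' -> 'fiercer'.

fiercer


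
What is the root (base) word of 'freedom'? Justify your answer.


Remove suffix '-dom' from 'freedom' to get root 'free'.

free


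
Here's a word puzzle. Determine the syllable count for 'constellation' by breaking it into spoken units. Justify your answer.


Break 'constellation' into syllables: con-stel-la-tion -> con | stel | la | tion = 4 syllables

4 syllables


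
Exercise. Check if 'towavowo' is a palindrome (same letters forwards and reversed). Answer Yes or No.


Forward: 'towavowo'
Reversed: 'owovawot'
They differ.

No


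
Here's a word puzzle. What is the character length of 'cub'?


Spell out 'cub' and number each letter: c(1), u(2), b(3). Total: 3 letters.

3


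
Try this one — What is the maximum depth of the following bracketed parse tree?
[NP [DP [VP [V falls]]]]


Count bracket nesting levels:
'[' at pos 0: depth = 1
'[' at pos 4: depth = 2
'[' at pos 8: depth = 3
'[' at pos 12: depth = 4
Maximum depth reached: 4

4


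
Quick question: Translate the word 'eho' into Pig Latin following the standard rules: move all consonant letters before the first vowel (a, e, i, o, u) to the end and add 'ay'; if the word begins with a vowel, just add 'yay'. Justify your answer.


'eho' starts with a vowel, so add 'yay': 'ehoyay'.

ehoyay


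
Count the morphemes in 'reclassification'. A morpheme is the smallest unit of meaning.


Decomposition: re- (prefix) + class (root) + -ify (suffix) + -ation (suffix) = 4 morpheme(s)

4 morphemes


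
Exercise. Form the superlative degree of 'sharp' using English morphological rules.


Apply superlative formation (add -est): 'sharp' -> 'sharpest'.

sharpest


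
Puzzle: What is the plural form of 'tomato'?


Apply rule: Add -es (consonant + o). 'tomato' becomes 'tomatoes'.

tomatoes


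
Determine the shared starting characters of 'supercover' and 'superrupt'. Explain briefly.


Compare from the start: 5 characters match: 'super'. Mismatch at position 6: 'c' vs 'r'.

super


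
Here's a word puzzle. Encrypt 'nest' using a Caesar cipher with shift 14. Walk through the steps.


Shift each letter by 14: n -> b, e -> s, s -> g, t -> h. Result: 'bsgh'.

bsgh


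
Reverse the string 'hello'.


Reverse 'hello' character by character: 'olleh'.

olleh


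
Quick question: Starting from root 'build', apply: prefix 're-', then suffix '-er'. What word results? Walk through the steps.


Step 1: Add prefix 're-' to 'build' = 'rebuild'
Step 2: Add suffix '-er' to 'rebuild' = 'rebuilder'

rebuilder


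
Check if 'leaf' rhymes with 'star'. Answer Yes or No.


Rime (stressed vowel + following sounds) of 'leaf': -eaf = /iːf/
Rime of 'star': -ar = /ɑːr/
/iːf/ and /ɑːr/ are different ending sounds, so the words do not rhyme.

No


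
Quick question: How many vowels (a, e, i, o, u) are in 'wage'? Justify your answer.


Vowels in 'wage': a, e = 2 vowels.

2


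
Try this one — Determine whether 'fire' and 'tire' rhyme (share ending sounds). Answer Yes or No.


Rime (stressed vowel + following sounds) of 'fire': -ire = /aɪər/
Rime of 'tire': -ire = /aɪər/
/aɪər/ and /aɪər/ are the same ending sound, so the words rhyme.

Yes


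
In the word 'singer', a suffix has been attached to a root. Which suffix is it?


The word 'singer' = 'sing' (root) + '-er' (suffix). The suffix is '-er'.

er


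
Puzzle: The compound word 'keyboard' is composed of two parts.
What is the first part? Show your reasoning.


Split 'keyboard' into 'key' + 'board'. The first part is 'key'.

key


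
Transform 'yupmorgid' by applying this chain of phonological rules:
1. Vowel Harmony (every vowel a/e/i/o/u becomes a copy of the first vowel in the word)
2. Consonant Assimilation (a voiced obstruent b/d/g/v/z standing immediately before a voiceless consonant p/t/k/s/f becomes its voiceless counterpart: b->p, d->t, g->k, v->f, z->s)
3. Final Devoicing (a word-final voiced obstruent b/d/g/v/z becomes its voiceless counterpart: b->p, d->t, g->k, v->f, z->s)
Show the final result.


Starting form: 'yupmorgid'
Rule 1: Vowel Harmony: all vowels become 'u' (matching first vowel). 'yupmorgid' -> 'yupmurgud'
Rule 2: Consonant Assimilation: no voiced obstruent (b/d/g/v/z) stands immediately before a voiceless consonant (p/t/k/s/f). No change.
Rule 3: Final Devoicing: word-final voiced obstruent 'd' becomes voiceless 't'. 'yupmurgud' -> 'yupmurgut'
Final form: 'yupmurgut'

yupmurgut


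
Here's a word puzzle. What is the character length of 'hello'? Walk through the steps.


Spell out 'hello' and number each letter: h(1), e(2), l(3), l(4), o(5). Total: 5 letters.

5


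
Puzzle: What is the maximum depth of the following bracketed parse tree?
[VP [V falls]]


Count bracket nesting levels:
'[' at pos 0: depth = 1
'[' at pos 4: depth = 2
Maximum depth reached: 2

2


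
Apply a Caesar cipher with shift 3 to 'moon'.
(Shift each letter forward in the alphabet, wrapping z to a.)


Shift each letter by 3: m -> p, o -> r, o -> r, n -> q. Result: 'prrq'.

prrq


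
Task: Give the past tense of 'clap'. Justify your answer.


Apply rule: Double final consonant and add -ed. 'clap' becomes 'clapped'.

clapped


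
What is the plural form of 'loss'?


Apply rule: Add -es (sibilant/fricative ending). 'loss' becomes 'losses'.

losses


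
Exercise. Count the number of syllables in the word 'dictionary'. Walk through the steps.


Break 'dictionary' into syllables: dic-tion-ar-y -> dic | tion | ar | y = 4 syllables

4 syllables


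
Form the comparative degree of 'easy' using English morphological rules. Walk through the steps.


Apply comparative formation (consonant + y: change y to i, add -er): 'easy' -> 'easier'.

easier


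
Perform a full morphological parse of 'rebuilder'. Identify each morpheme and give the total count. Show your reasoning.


Step 1: Identify prefix: 're' (meaning: again)
Step 2: Identify root: 'build'
Step 3: Identify suffix(es): 'er'
Decomposition: re- (prefix: again) + build (root) + -er (suffix: one who)
Total morphemes: 3

3 morphemes (re- (prefix: again) + build (root) + -er (suffix: one who))


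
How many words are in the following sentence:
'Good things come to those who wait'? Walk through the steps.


Split into words: Good | things | come | to | those | who | wait = 7 words.

7


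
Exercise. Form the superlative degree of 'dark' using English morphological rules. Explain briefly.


Apply superlative formation (add -est): 'dark' -> 'darkest'.

darkest


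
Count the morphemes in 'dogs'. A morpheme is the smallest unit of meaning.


Decomposition: dog (root) + -s (plural) = 2 morpheme(s)

2 morphemes


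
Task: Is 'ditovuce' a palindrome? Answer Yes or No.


Forward: 'ditovuce'
Reversed: 'ecuvotid'
They differ.

No


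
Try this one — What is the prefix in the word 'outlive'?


The word 'outlive' = 'out' (prefix) + 'live' (root). The prefix is 'out'.

out


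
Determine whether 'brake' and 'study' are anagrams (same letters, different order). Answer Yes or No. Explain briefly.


Sorted letters of 'brake': 'abekr'
Sorted letters of 'study': 'dstuy'
They do not match.

No


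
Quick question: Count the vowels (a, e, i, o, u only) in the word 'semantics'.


Vowels in 'semantics': e, a, i = 3 vowels.

3


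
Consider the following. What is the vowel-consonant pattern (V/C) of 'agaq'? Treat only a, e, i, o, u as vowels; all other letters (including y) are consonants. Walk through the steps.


Letter mapping: a = V, g = C, a = V, q = C.

VCVC


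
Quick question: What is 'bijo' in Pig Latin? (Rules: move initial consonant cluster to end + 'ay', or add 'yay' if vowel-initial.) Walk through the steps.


'bijo': move consonant cluster 'b' to end and add 'ay': 'ijobay'.

ijobay


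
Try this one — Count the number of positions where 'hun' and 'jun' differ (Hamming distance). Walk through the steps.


Alignment:
Position 1: 'h' vs 'j' = DIFFER
Position 2: 'u' vs 'u' = match
Position 3: 'n' vs 'n' = match
Total differences: 1

1


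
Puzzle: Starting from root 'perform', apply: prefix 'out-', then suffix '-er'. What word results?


Step 1: Add prefix 'out-' to 'perform' = 'outperform'
Step 2: Add suffix '-er' to 'outperform' = 'outperformer'

outperformer


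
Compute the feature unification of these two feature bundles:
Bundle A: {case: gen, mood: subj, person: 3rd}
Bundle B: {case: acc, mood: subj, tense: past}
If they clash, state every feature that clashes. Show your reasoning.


Compare features:
case: A=gen vs B=acc -> CLASH
mood: A=subj vs B=subj -> unified: subj
person: A=3rd vs B=_ -> unified: 3rd
tense: A=_ vs B=past -> unified: past
Clash detected on feature 'case' (gen vs acc); unification fails.

CLASH on 'case' (gen vs acc)


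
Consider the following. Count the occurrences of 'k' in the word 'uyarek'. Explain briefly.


Letter 'k' in 'uyarek': found at position(s) 6 = 1 occurrence(s).

1


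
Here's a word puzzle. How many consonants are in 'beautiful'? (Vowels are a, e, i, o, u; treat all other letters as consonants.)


Consonants in 'beautiful': b, t, f, l = 4 consonants.

4


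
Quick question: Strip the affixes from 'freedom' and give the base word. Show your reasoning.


Remove suffix '-dom' from 'freedom' to get root 'free'.

free


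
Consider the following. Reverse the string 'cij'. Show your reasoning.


Reverse 'cij' character by character: 'jic'.

jic


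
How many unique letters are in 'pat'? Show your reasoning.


Unique letters in 'pat': {a, p, t} = 3 distinct letters.

3


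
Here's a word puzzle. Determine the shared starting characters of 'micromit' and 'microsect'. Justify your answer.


Compare from the start: 5 characters match: 'micro'. Mismatch at position 6: 'm' vs 's'.

micro


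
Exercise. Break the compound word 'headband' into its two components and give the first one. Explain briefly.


Split 'headband' into 'head' + 'band'. The first part is 'head'.

head


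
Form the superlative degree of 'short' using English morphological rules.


Apply superlative formation (add -est): 'short' -> 'shortest'.

shortest


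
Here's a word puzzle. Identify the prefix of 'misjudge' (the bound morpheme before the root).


The word 'misjudge' = 'mis' (prefix) + 'judge' (root). The prefix is 'mis'.

mis


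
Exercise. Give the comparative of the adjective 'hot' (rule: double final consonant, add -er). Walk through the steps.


Apply comparative formation (double final consonant, add -er): 'hot' -> 'hotter'.

hotter


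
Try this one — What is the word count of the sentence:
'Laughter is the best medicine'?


Split into words: Laughter | is | the | best | medicine = 5 words.

5


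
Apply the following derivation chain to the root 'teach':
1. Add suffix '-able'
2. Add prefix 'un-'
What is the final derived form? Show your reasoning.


Step 1: Add suffix '-able' to 'teach' = 'teachable'
Step 2: Add prefix 'un-' to 'teachable' = 'unteachable'

unteachable


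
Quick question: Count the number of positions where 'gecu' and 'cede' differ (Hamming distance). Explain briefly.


Alignment:
Position 1: 'g' vs 'c' = DIFFER
Position 2: 'e' vs 'e' = match
Position 3: 'c' vs 'd' = DIFFER
Position 4: 'u' vs 'e' = DIFFER
Total differences: 3

3


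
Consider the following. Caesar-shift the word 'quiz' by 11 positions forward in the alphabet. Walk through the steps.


Shift each letter by 11: q -> b, u -> f, i -> t, z -> k. Result: 'bftk'.

bftk


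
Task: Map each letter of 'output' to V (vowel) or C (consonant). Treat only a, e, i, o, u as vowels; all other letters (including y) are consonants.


Letter mapping: o = V, u = V, t = C, p = C, u = V, t = C.

VVCCVC


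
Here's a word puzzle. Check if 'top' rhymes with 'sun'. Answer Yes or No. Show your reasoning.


Rime (stressed vowel + following sounds) of 'top': -op = /ɒp/
Rime of 'sun': -un = /ʌn/
/ɒp/ and /ʌn/ are different ending sounds, so the words do not rhyme.

No


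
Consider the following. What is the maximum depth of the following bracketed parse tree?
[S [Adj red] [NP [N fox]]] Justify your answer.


Count bracket nesting levels:
'[' at pos 0: depth = 1
'[' at pos 3: depth = 2
'[' at pos 13: depth = 2
'[' at pos 17: depth = 3
Maximum depth reached: 3

3


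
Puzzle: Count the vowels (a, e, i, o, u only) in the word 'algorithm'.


Vowels in 'algorithm': a, o, i = 3 vowels.

3


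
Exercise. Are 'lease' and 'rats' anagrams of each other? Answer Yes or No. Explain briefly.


Sorted letters of 'lease': 'aeels'
Sorted letters of 'rats': 'arst'
They do not match.

No


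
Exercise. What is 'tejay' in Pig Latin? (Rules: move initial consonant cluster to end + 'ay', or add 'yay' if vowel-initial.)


'tejay': move consonant cluster 't' to end and add 'ay': 'ejaytay'.

ejaytay


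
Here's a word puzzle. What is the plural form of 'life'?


Apply rule: Change -fe to -ves. 'life' becomes 'lives'.

lives


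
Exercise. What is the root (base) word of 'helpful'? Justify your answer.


Remove suffix '-ful' from 'helpful' to get root 'help'.

help


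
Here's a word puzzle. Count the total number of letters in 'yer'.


Spell out 'yer' and number each letter: y(1), e(2), r(3). Total: 3 letters.

3


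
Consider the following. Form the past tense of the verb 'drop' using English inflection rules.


Apply rule: Double final consonant and add -ed. 'drop' becomes 'dropped'.

dropped


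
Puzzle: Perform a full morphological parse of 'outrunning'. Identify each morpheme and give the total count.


Step 1: Identify prefix: 'out' (meaning: surpass)
Step 2: Identify root: 'run'
Step 3: Identify suffix(es): 'ing'
Decomposition: out- (prefix: surpass) + run (root) + -ing (suffix: ongoing action)
Total morphemes: 3

3 morphemes (out- (prefix: surpass) + run (root) + -ing (suffix: ongoing action))


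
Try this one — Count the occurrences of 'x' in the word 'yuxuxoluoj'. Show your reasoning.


Letter 'x' in 'yuxuxoluoj': found at position(s) 3, 5 = 2 occurrence(s).

2


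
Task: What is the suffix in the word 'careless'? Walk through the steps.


The word 'careless' = 'care' (root) + '-less' (suffix). The suffix is '-less'.

less


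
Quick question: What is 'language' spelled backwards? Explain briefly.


Reverse 'language' character by character: 'egaugnal'.

egaugnal


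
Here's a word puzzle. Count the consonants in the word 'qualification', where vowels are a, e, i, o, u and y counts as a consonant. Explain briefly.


Consonants in 'qualification': q, l, f, c, t, n = 6 consonants.

6


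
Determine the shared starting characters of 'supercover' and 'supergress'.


Compare from the start: 5 characters match: 'super'. Mismatch at position 6: 'c' vs 'g'.

super


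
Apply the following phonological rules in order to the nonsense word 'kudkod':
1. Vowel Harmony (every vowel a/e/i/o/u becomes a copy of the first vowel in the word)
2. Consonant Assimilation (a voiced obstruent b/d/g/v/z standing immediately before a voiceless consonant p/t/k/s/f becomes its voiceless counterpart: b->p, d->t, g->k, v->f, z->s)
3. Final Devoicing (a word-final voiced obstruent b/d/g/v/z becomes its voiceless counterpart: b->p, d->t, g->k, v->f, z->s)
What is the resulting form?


Starting form: 'kudkod'
Rule 1: Vowel Harmony: all vowels become 'u' (matching first vowel). 'kudkod' -> 'kudkud'
Rule 2: Consonant Assimilation: voiced obstruent before voiceless consonant becomes voiceless ('dk' -> 'tk'). 'kudkud' -> 'kutkud'
Rule 3: Final Devoicing: word-final voiced obstruent 'd' becomes voiceless 't'. 'kutkud' -> 'kutkut'
Final form: 'kutkut'

kutkut


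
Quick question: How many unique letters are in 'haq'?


Unique letters in 'haq': {a, h, q} = 3 distinct letters.

3


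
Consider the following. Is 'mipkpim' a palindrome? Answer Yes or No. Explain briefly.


Forward: 'mipkpim'
Reversed: 'mipkpim'
They are identical.

Yes


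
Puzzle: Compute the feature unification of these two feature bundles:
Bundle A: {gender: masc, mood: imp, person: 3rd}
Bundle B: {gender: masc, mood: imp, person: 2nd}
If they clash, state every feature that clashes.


Compare features:
gender: A=masc vs B=masc -> unified: masc
mood: A=imp vs B=imp -> unified: imp
person: A=3rd vs B=2nd -> CLASH
Clash detected on feature 'person' (3rd vs 2nd); unification fails.

CLASH on 'person' (3rd vs 2nd)


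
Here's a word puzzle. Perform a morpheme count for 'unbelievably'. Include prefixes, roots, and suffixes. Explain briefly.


Decomposition: un- (prefix) + believe (root) + -able (suffix) + -ly (suffix) = 4 morpheme(s)

4 morphemes


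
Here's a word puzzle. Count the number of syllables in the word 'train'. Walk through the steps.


Break 'train' into syllables: train -> train = 1 syllable

1 syllable


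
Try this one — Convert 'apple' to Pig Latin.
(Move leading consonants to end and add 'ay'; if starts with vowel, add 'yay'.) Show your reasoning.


'apple' starts with a vowel, so add 'yay': 'appleyay'.

appleyay


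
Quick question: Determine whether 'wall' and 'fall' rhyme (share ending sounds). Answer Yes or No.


Rime (stressed vowel + following sounds) of 'wall': -all = /ɔːl/
Rime of 'fall': -all = /ɔːl/
/ɔːl/ and /ɔːl/ are the same ending sound, so the words rhyme.

Yes


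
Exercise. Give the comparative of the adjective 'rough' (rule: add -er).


Apply comparative formation (add -er): 'rough' -> 'rougher'.

rougher


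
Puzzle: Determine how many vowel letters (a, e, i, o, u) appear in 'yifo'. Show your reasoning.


Vowels in 'yifo': i, o = 2 vowels.

2


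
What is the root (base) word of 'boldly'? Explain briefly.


Remove suffix '-ly' from 'boldly' to get root 'bold'.

bold


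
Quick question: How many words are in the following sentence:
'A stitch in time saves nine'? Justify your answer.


Split into words: A | stitch | in | time | saves | nine = 6 words.

6


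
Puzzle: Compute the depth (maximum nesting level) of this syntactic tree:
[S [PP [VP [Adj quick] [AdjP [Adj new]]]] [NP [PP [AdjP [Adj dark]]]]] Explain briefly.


Count bracket nesting levels:
'[' at pos 0: depth = 1
'[' at pos 3: depth = 2
'[' at pos 7: depth = 3
'[' at pos 11: depth = 4
'[' at pos 23: depth = 4
'[' at pos 29: depth = 5
'[' at pos 42: depth = 2
'[' at pos 46: depth = 3
'[' at pos 50: depth = 4
'[' at pos 56: depth = 5
Maximum depth reached: 5

5


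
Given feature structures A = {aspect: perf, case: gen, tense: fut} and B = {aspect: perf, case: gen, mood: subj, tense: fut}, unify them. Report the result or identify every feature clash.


Compare features:
aspect: A=perf vs B=perf -> unified: perf
case: A=gen vs B=gen -> unified: gen
mood: A=_ vs B=subj -> unified: subj
tense: A=fut vs B=fut -> unified: fut
No clashes found.

Unified: {aspect: perf, case: gen, mood: subj, tense: fut}


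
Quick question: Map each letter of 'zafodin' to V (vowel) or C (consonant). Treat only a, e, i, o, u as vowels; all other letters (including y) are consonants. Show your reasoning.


Letter mapping: z = C, a = V, f = C, o = V, d = C, i = V, n = C.

CVCVCVC


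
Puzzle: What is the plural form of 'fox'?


Apply rule: Add -es (sibilant/fricative ending). 'fox' becomes 'foxes'.

foxes


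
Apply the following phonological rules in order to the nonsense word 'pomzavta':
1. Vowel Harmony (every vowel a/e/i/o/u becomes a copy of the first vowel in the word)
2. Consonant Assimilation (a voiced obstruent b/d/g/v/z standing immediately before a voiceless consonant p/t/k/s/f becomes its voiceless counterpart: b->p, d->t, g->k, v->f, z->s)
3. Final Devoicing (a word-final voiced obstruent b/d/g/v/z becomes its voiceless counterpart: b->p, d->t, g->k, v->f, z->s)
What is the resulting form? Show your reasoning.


Starting form: 'pomzavta'
Rule 1: Vowel Harmony: all vowels become 'o' (matching first vowel). 'pomzavta' -> 'pomzovto'
Rule 2: Consonant Assimilation: voiced obstruent before voiceless consonant becomes voiceless ('vt' -> 'ft'). 'pomzovto' -> 'pomzofto'
Rule 3: Final Devoicing: the word ends in the vowel 'o', not a consonant. No change.
Final form: 'pomzofto'

pomzofto


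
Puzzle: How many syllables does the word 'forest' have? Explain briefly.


Break 'forest' into syllables: for-est -> for | est = 2 syllables

2 syllables


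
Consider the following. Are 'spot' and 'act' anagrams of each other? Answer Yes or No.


Sorted letters of 'spot': 'opst'
Sorted letters of 'act': 'act'
They do not match.

No


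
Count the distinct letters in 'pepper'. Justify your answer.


Unique letters in 'pepper': {e, p, r} = 3 distinct letters.

3


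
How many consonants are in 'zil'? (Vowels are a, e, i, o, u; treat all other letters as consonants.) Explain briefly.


Consonants in 'zil': z, l = 2 consonants.

2


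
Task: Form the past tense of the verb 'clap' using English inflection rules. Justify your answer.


Apply rule: Double final consonant and add -ed. 'clap' becomes 'clapped'.

clapped


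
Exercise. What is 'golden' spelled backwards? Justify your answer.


Reverse 'golden' character by character: 'nedlog'.

nedlog


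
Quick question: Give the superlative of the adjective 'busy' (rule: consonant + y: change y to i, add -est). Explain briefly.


Apply superlative formation (consonant + y: change y to i, add -est): 'busy' -> 'busiest'.

busiest


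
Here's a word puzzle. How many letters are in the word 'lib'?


Spell out 'lib' and number each letter: l(1), i(2), b(3). Total: 3 letters.

3


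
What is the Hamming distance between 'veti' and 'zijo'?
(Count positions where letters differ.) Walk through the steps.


Alignment:
Position 1: 'v' vs 'z' = DIFFER
Position 2: 'e' vs 'i' = DIFFER
Position 3: 't' vs 'j' = DIFFER
Position 4: 'i' vs 'o' = DIFFER
Total differences: 4

4


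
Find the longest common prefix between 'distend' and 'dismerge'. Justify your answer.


Compare from the start: 3 characters match: 'dis'. Mismatch at position 4: 't' vs 'm'.

dis


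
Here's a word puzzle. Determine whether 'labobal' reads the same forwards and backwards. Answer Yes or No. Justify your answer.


Forward: 'labobal'
Reversed: 'labobal'
They are identical.

Yes


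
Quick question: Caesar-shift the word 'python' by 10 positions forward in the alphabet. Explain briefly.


Shift each letter by 10: p -> z, y -> i, t -> d, h -> r, o -> y, n -> x. Result: 'zidryx'.

zidryx


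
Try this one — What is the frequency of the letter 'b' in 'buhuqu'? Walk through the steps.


Letter 'b' in 'buhuqu': found at position(s) 1 = 1 occurrence(s).

1


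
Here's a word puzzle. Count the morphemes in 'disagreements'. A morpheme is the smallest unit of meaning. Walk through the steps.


Decomposition: dis- (prefix) + agree (root) + -ment (suffix) + -s (plural) = 4 morpheme(s)

4 morphemes


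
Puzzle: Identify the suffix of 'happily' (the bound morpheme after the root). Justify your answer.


The word 'happily' = 'happy' (root) + '-ly' (suffix). The suffix is '-ly'.

ly


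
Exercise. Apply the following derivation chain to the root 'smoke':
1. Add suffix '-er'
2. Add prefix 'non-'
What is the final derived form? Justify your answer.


Step 1: Add suffix '-er' to 'smoke' = 'smoker'
Step 2: Add prefix 'non-' to 'smoker' = 'nonsmoker'

nonsmoker


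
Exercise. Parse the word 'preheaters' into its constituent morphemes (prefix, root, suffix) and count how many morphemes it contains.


Step 1: Identify prefix: 'pre' (meaning: before)
Step 2: Identify root: 'heat'
Step 3: Identify suffix(es): 'er, s'
Decomposition: pre- (prefix: before) + heat (root) + -er (suffix: one who) + -s (plural)
Total morphemes: 4

4 morphemes (pre- (prefix: before) + heat (root) + -er (suffix: one who) + -s (plural))


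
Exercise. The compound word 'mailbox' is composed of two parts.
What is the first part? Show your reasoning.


Split 'mailbox' into 'mail' + 'box'. The first part is 'mail'.

mail


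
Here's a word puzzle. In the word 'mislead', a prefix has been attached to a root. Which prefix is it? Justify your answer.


The word 'mislead' = 'mis' (prefix) + 'lead' (root). The prefix is 'mis'.

mis


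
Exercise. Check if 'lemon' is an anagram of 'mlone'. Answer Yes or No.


Sorted letters of 'lemon': 'elmno'
Sorted letters of 'mlone': 'elmno'
They match.

Yes


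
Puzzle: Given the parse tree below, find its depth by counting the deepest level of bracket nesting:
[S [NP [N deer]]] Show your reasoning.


Count bracket nesting levels:
'[' at pos 0: depth = 1
'[' at pos 3: depth = 2
'[' at pos 7: depth = 3
Maximum depth reached: 3

3


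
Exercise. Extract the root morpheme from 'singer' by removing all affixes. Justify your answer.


Remove suffix '-er' from 'singer' to get root 'sing'.

sing


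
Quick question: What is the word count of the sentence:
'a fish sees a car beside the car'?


Split into words: a | fish | sees | a | car | beside | the | car = 8 words.

8


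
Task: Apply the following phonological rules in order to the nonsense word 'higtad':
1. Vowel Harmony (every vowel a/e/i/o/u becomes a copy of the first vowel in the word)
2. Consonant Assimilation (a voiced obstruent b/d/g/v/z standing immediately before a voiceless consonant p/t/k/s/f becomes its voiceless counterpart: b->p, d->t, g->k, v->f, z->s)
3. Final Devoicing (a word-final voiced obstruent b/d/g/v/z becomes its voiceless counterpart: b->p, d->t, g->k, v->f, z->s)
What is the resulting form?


Starting form: 'higtad'
Rule 1: Vowel Harmony: all vowels become 'i' (matching first vowel). 'higtad' -> 'higtid'
Rule 2: Consonant Assimilation: voiced obstruent before voiceless consonant becomes voiceless ('gt' -> 'kt'). 'higtid' -> 'hiktid'
Rule 3: Final Devoicing: word-final voiced obstruent 'd' becomes voiceless 't'. 'hiktid' -> 'hiktit'
Final form: 'hiktit'

hiktit


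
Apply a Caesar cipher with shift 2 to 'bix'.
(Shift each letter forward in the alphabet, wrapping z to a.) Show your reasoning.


Shift each letter by 2: b -> d, i -> k, x -> z. Result: 'dkz'.

dkz


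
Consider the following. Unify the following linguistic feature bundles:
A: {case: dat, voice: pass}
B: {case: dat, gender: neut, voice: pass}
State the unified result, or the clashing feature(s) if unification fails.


Compare features:
case: A=dat vs B=dat -> unified: dat
gender: A=_ vs B=neut -> unified: neut
voice: A=pass vs B=pass -> unified: pass
No clashes found.

Unified: {case: dat, gender: neut, voice: pass}


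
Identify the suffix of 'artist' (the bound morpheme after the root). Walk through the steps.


The word 'artist' = 'art' (root) + '-ist' (suffix). The suffix is '-ist'.

ist


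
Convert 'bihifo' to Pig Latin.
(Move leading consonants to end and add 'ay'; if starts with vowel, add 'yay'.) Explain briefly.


'bihifo': move consonant cluster 'b' to end and add 'ay': 'ihifobay'.

ihifobay


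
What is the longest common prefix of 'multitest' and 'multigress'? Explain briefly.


Compare from the start: 5 characters match: 'multi'. Mismatch at position 6: 't' vs 'g'.

multi


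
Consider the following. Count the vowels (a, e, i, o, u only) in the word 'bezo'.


Vowels in 'bezo': e, o = 2 vowels.

2


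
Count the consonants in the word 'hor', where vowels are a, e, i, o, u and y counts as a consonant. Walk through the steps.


Consonants in 'hor': h, r = 2 consonants.

2


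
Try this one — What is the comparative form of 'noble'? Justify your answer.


Apply comparative formation (ends in e: add -r): 'noble' -> 'nobler'.

nobler


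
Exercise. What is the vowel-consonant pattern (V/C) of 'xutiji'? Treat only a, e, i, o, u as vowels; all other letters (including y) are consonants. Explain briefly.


Letter mapping: x = C, u = V, t = C, i = V, j = C, i = V.

CVCVCV


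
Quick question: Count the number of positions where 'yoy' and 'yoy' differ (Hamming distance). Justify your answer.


Alignment:
Position 1: 'y' vs 'y' = match
Position 2: 'o' vs 'o' = match
Position 3: 'y' vs 'y' = match
Total differences: 0

0


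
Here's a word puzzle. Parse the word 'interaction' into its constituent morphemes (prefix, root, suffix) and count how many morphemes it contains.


Step 1: Identify prefix: 'inter' (meaning: between)
Step 2: Identify root: 'act'
Step 3: Identify suffix(es): 'ion'
Decomposition: inter- (prefix: between) + act (root) + -ion (suffix: act of)
Total morphemes: 3

3 morphemes (inter- (prefix: between) + act (root) + -ion (suffix: act of))


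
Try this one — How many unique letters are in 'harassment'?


Unique letters in 'harassment': {a, e, h, m, n, r, s, t} = 8 distinct letters.

8


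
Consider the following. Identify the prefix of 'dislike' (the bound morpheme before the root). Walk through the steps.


The word 'dislike' = 'dis' (prefix) + 'like' (root). The prefix is 'dis'.

dis


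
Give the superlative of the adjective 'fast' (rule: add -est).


Apply superlative formation (add -est): 'fast' -> 'fastest'.

fastest


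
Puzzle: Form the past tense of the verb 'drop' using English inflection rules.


Apply rule: Double final consonant and add -ed. 'drop' becomes 'dropped'.

dropped


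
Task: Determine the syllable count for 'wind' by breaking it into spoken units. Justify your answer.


Break 'wind' into syllables: wind -> wind = 1 syllable

1 syllable


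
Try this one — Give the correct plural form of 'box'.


Apply rule: Add -es (sibilant/fricative ending). 'box' becomes 'boxes'.

boxes


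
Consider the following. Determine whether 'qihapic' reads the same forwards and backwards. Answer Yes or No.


Forward: 'qihapic'
Reversed: 'cipahiq'
They differ.

No
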